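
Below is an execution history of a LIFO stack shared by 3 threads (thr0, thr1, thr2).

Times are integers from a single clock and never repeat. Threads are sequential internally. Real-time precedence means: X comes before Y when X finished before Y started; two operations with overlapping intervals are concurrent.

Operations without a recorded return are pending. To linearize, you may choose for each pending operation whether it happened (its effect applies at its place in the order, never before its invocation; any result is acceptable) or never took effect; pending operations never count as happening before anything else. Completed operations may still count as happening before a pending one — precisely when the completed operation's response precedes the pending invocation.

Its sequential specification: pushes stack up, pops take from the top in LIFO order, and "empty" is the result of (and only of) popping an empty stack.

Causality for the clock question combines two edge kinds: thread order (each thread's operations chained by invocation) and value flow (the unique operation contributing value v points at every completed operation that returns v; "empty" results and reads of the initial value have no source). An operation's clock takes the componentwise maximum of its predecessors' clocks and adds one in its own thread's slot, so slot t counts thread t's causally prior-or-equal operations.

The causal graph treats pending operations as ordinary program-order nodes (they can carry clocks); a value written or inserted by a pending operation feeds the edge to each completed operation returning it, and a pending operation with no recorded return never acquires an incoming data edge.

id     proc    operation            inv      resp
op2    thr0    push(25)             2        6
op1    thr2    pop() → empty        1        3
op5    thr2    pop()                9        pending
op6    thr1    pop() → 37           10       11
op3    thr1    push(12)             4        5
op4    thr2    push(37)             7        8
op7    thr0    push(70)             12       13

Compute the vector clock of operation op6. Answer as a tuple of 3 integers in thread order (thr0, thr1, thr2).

(0, 2, 2)

root op op1, invoked 1: fresh clock plus thr2's own tick → (0, 0, 1)
root op op3, invoked 4: fresh clock plus thr1's own tick → (0, 1, 0)
root op op2, invoked 2: fresh clock plus thr0's own tick → (1, 0, 0)
VC(op4, invoked at 7): max of VC(op1)=(0, 0, 1), then +1 on thread thr2 → (0, 0, 2)
VC(op7, invoked at 12): max of VC(op2)=(1, 0, 0), then +1 on thread thr0 → (2, 0, 0)
VC(op5, invoked at 9): max of VC(op4)=(0, 0, 2), then +1 on thread thr2 → (0, 0, 3)
VC(op6, invoked at 10): max of VC(op3)=(0, 1, 0), VC(op4)=(0, 0, 2), then +1 on thread thr1 → (0, 2, 2)
target: VC(op6) = (0, 2, 2)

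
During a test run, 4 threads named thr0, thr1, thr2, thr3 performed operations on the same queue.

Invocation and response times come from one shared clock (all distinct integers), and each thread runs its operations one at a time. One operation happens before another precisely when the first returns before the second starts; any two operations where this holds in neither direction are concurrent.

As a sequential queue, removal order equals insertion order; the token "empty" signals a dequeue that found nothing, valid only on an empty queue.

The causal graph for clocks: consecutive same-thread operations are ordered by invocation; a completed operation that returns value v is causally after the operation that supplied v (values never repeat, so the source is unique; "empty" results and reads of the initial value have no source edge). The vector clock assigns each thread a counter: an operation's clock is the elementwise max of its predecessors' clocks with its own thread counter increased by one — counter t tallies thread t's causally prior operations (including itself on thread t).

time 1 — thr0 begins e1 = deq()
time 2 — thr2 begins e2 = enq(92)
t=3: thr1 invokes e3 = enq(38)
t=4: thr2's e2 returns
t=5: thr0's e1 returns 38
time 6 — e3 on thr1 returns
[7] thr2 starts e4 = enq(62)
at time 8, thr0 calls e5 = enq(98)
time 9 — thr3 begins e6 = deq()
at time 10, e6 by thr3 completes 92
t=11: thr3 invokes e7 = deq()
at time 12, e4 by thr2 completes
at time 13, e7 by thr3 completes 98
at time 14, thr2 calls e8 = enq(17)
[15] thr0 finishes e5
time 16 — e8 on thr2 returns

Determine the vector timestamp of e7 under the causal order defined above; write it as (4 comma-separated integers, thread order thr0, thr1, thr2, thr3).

root op e2, invoked 2: fresh clock plus thr2's own tick → (0, 0, 1, 0)
root op e3, invoked 3: fresh clock plus thr1's own tick → (0, 1, 0, 0)
from VC(e2)=(0, 0, 1, 0), e6 (invoked 9) maxes components and bumps thr3 → (0, 0, 1, 1)
from VC(e2)=(0, 0, 1, 0), e4 (invoked 7) maxes components and bumps thr2 → (0, 0, 2, 0)
from VC(e3)=(0, 1, 0, 0), e1 (invoked 1) maxes components and bumps thr0 → (1, 1, 0, 0)
from VC(e4)=(0, 0, 2, 0), e8 (invoked 14) maxes components and bumps thr2 → (0, 0, 3, 0)
from VC(e1)=(1, 1, 0, 0), e5 (invoked 8) maxes components and bumps thr0 → (2, 1, 0, 0)
from VC(e5)=(2, 1, 0, 0), VC(e6)=(0, 0, 1, 1), e7 (invoked 11) maxes components and bumps thr3 → (2, 1, 1, 2)
target: VC(e7) = (2, 1, 1, 2)

(2, 1, 1, 2)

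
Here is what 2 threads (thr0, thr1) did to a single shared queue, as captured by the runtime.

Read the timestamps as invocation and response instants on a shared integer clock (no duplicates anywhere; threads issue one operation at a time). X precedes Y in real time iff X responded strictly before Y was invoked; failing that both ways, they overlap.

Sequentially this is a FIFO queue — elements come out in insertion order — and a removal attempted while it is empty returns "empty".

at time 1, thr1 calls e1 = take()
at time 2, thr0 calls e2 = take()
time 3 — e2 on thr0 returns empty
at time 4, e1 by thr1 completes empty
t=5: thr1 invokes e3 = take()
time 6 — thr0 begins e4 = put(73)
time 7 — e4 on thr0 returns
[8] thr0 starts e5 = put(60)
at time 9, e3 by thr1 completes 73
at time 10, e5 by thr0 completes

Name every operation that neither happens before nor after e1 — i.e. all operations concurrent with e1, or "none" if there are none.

e2

concurrent with e1 ([1,4]): every op whose interval crosses 1..4
e2 [2,3]: concurrent
e3 [5,9]: after
e4 [6,7]: after
e5 [8,10]: after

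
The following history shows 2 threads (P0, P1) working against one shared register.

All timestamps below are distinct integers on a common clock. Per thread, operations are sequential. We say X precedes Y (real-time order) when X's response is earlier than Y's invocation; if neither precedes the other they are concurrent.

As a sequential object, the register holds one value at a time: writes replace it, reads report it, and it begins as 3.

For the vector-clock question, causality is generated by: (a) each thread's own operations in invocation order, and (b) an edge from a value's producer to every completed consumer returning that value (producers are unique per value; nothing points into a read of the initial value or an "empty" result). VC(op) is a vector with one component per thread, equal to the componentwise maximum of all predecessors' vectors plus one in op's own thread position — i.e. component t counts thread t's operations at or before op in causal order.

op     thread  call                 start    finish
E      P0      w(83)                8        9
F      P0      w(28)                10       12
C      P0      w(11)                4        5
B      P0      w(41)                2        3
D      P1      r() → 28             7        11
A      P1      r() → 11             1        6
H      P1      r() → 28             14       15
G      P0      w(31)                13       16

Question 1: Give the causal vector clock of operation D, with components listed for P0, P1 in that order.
Answer: (4, 2)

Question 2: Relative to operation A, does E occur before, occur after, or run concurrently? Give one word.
Answer: after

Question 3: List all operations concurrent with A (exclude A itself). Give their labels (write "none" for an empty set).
Answer: B, C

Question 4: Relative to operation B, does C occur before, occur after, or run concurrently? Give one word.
Answer: after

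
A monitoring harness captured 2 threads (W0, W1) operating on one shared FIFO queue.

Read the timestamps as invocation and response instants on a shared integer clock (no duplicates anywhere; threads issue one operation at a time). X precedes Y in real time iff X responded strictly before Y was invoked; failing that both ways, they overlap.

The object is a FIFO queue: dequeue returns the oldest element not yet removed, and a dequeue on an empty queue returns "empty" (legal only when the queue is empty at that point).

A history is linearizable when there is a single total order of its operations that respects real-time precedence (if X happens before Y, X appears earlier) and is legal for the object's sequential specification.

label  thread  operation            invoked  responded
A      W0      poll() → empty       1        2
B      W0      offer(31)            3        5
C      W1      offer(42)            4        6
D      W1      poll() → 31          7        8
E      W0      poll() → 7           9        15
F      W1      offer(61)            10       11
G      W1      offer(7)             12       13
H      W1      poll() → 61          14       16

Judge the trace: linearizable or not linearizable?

not linearizable

events 1..14 are fine; event 15 — the response of E at time 15 — makes the prefix non-linearizable
all 6 real-time-respecting orders fail — 7 completed FIFO queue operations, no legal replay
no completion choice of the 1 pending operation (H) rescues it — every subset was tried
one such order, A, B, C, D, E, F, G (pending dropped), breaks at step 5 where E poll() → 7 is illegal
one such order, A, B, C, D, F, E, G (pending dropped), breaks at step 6 where E poll() → 7 is illegal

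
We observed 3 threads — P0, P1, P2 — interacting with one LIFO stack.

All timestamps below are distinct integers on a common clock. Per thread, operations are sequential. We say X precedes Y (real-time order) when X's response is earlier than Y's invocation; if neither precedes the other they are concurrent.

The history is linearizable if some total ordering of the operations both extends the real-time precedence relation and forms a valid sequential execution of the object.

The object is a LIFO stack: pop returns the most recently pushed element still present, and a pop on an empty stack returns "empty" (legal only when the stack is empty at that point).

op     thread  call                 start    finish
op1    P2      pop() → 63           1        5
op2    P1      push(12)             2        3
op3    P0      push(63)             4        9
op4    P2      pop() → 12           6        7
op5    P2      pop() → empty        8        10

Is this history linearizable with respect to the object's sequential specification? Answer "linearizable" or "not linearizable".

one valid linearization: op2, op3, op1, op4, op5
1. op2 push(12), leaving stack <12>
2. op3 push(63), leaving stack <12,63>
3. op1 pop() → 63, leaving stack <12>
4. op4 pop() → 12, leaving stack <>
5. op5 pop() → empty, leaving stack <>

linearizable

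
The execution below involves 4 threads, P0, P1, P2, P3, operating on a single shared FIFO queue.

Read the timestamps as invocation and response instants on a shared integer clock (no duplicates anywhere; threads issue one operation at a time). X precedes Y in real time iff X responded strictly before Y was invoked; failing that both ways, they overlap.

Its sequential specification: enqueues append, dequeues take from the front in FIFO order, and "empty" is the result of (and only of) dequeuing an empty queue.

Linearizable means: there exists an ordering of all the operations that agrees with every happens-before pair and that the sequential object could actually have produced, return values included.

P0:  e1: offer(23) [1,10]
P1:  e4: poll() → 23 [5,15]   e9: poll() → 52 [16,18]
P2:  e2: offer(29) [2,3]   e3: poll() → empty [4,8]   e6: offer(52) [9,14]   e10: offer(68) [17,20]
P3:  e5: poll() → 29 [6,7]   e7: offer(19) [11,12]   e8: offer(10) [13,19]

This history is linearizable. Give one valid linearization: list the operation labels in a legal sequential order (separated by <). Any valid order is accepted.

step 1: e1 offer(23) — queue <23>
step 2: e2 offer(29) — queue <23,29>
step 3: e4 poll() → 23 — queue <29>
step 4: e5 poll() → 29 — queue <>
step 5: e3 poll() → empty — queue <>
step 6: e6 offer(52) — queue <52>
step 7: e7 offer(19) — queue <52,19>
step 8: e8 offer(10) — queue <52,19,10>
step 9: e9 poll() → 52 — queue <19,10>
step 10: e10 offer(68) — queue <19,10,68>

e1 < e2 < e4 < e5 < e3 < e6 < e7 < e8 < e9 < e10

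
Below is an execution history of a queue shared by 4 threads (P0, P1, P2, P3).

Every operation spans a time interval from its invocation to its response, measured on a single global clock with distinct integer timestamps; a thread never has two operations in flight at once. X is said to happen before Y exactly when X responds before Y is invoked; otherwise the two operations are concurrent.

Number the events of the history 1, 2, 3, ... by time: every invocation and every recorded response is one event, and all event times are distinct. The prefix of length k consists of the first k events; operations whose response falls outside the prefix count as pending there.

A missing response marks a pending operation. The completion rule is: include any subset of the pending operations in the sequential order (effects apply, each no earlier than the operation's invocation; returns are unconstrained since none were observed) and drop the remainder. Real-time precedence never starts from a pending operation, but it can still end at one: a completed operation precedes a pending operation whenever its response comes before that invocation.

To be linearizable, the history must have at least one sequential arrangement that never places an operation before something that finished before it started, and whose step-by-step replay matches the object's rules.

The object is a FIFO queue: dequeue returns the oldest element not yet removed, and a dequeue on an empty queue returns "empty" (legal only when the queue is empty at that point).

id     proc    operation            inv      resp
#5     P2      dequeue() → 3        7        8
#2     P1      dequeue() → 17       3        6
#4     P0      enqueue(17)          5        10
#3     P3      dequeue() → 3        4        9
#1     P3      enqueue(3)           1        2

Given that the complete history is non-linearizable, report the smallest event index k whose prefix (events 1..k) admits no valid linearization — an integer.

8

events 1..7 are linearizable; a witness order is #1, #3, #4, #2:
after step 1 (#1 enqueue(3)): queue <3>
after step 2 (#3 dequeue() (pending, included)): queue <>
after step 3 (#4 enqueue(17) (pending, included)): queue <17>
after step 4 (#2 dequeue() → 17): queue <>
event 8 — #5's response, time 8 — after it, nothing linearizes
no completion choice of the 2 pending operations (#3, #4) rescues it — every subset was tried
e.g. #1, #2, #5 (pending dropped): illegal at step 2, since #2 dequeue() → 17 cannot apply there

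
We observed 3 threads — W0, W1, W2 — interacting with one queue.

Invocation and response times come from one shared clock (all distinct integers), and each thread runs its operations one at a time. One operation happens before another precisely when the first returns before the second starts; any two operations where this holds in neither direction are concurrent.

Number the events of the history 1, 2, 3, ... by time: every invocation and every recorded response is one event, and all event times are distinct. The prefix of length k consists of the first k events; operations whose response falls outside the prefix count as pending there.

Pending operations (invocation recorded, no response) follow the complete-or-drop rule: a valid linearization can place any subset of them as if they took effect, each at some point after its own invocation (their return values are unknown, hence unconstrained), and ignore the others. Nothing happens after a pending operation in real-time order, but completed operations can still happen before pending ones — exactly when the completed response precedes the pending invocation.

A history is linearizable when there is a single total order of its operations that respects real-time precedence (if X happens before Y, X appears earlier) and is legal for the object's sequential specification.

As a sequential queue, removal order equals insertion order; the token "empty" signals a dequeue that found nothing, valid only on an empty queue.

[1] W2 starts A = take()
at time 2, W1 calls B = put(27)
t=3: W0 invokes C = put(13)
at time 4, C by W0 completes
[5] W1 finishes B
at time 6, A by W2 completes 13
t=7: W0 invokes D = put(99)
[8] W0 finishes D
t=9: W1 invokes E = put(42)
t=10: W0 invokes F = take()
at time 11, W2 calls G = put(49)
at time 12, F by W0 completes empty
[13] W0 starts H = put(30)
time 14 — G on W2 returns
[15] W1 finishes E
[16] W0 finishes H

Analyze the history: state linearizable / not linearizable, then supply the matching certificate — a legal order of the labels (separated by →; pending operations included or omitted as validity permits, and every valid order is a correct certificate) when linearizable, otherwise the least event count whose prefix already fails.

events 1..11 are fine; event 12 — the response of F at time 12 — makes the prefix non-linearizable
5 completed operations, 6 real-time-consistent orders — every queue replay fails
no escape via the 2 pending operations (E, G): every completion choice fails
sample order A, B, C, D, F (pending dropped) stalls at step 1 — A take() → 13 has no legal effect
sample order A, C, B, D, F (pending dropped) stalls at step 1 — A take() → 13 has no legal effect

not linearizable — minimal violating prefix: 12 events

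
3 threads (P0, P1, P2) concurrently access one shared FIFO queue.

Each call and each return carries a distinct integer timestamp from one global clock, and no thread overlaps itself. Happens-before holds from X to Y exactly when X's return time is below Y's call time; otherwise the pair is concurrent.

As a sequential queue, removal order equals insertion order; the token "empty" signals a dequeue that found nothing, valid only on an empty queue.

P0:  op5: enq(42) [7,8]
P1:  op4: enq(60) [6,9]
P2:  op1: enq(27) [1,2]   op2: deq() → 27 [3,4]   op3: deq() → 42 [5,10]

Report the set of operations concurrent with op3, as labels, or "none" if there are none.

overlap test against op3 [5,10]: concurrent iff the interval meets 5..10
op1 [1,2]: before
op2 [3,4]: before
op4 [6,9]: concurrent
op5 [7,8]: concurrent

op4, op5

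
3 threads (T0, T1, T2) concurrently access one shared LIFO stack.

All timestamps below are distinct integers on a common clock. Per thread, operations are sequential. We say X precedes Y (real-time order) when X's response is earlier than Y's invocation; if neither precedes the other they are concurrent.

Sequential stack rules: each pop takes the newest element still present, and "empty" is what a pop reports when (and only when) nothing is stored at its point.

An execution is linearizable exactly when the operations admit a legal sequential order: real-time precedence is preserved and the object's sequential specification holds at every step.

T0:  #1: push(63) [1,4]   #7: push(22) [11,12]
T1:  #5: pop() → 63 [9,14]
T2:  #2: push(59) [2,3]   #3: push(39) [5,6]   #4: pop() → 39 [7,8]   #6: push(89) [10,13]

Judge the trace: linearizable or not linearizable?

a witness: #2, #1, #3, #4, #5, #6, #7
after step 1 (#2 push(59)): stack <59>
after step 2 (#1 push(63)): stack <59,63>
after step 3 (#3 push(39)): stack <59,63,39>
after step 4 (#4 pop() → 39): stack <59,63>
after step 5 (#5 pop() → 63): stack <59>
after step 6 (#6 push(89)): stack <59,89>
after step 7 (#7 push(22)): stack <59,89,22>

linearizable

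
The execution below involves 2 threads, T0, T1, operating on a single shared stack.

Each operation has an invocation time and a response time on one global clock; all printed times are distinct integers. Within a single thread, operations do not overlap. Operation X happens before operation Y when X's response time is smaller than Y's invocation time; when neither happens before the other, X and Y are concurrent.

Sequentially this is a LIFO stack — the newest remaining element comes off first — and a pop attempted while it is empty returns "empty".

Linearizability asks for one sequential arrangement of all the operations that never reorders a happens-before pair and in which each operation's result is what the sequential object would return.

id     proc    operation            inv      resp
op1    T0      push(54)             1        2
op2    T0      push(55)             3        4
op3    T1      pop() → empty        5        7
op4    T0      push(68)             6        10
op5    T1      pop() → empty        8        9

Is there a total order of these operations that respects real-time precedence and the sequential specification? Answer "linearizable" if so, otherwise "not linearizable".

not linearizable

through event 6 a valid linearization exists; event 7 (op3 responding at time 7) ends that
a single order respects real time; the 3 completed stack operations fail replay along it
no escape via the 1 pending operation (op4): every completion choice fails
take op1, op2, op3 (pending dropped): step 3 already fails, because op3 pop() → empty cannot occur there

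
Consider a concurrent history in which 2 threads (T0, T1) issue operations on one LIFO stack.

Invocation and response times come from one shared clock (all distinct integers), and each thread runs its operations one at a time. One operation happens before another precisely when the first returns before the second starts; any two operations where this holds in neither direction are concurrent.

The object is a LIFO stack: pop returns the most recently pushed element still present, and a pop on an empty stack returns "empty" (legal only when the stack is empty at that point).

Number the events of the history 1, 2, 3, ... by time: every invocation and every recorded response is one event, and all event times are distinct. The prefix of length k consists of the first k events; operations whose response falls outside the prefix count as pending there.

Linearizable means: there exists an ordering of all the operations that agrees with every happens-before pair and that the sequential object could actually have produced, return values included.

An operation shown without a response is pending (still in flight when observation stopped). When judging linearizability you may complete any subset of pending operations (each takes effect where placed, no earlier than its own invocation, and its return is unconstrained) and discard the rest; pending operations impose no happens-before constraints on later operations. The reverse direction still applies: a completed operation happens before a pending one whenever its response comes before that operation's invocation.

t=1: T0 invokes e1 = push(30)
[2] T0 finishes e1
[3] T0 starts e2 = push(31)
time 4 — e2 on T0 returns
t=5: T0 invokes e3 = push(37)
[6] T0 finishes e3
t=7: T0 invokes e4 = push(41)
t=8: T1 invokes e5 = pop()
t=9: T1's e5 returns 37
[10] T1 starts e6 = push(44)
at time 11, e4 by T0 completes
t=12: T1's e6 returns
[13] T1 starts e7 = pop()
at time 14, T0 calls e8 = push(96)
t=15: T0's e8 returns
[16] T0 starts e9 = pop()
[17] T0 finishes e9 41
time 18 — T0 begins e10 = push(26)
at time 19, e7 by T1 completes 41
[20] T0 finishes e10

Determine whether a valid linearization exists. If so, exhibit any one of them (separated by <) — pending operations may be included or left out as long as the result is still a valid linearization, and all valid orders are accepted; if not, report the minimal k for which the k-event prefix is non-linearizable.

through event 18 a valid linearization exists; event 19 (e7 responding at time 19) ends that
checked exhaustively: 9 real-time-consistent orders of 9 completed operations, zero legal LIFO stack replays
completion choices over the 1 pending operation (e10) were checked; none helps
for example e1, e2, e3, e4, e5, e6, e7, e8, e9 (pending dropped) fails at step 5: e5 pop() → 37 is not legal there
for example e1, e2, e3, e4, e5, e6, e8, e7, e9 (pending dropped) fails at step 5: e5 pop() → 37 is not legal there

not linearizable — minimal violating prefix: 19 events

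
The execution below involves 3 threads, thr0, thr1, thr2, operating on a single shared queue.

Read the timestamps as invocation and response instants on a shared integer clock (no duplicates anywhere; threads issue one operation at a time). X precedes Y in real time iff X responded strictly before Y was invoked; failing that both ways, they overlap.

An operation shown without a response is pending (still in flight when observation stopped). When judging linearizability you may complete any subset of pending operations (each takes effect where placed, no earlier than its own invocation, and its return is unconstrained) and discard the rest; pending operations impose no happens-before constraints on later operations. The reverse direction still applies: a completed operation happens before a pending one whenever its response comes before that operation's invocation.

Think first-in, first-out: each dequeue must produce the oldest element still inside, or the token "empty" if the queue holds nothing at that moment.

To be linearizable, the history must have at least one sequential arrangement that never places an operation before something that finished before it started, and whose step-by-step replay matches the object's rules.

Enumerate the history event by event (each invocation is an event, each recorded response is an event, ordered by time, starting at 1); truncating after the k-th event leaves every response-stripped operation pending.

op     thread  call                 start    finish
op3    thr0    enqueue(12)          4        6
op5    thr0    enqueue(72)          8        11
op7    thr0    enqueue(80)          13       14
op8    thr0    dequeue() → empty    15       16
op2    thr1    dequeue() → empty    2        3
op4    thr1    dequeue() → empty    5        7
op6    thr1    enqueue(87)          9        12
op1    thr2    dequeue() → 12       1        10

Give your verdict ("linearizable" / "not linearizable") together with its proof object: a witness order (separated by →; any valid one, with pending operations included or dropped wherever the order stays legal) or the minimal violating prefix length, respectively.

events 1..15 are fine; event 16 — the response of op8 at time 16 — makes the prefix non-linearizable
checked exhaustively: 24 real-time-consistent orders of 8 completed operations, zero legal queue replays
for example op1, op2, op3, op4, op5, op6, op7, op8 fails at step 1: op1 dequeue() → 12 is not legal there
for example op1, op2, op3, op4, op6, op5, op7, op8 fails at step 1: op1 dequeue() → 12 is not legal there

not linearizable — minimal violating prefix: 16 events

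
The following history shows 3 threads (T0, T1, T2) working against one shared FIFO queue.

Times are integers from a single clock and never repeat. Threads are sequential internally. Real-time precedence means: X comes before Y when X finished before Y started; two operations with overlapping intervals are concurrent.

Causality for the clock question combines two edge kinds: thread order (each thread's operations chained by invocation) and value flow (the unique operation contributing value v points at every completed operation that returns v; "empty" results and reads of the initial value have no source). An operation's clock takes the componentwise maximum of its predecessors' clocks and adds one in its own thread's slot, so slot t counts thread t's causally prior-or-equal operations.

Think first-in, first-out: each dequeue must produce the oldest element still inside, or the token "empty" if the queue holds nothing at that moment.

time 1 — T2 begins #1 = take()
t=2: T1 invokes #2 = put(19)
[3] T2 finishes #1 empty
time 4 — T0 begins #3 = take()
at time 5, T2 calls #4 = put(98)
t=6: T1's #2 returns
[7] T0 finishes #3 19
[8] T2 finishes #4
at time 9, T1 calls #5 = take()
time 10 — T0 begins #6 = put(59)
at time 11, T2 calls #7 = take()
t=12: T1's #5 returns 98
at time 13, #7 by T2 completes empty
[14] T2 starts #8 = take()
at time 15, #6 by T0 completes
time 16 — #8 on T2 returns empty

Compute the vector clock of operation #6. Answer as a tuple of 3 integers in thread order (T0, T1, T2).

root op #1, invoked 1: fresh clock plus T2's own tick → (0, 0, 1)
root op #2, invoked 2: fresh clock plus T1's own tick → (0, 1, 0)
merge at #4 (invoked 5): VC(#1)=(0, 0, 1), own-thread bump on T2 → (0, 0, 2)
merge at #3 (invoked 4): VC(#2)=(0, 1, 0), own-thread bump on T0 → (1, 1, 0)
merge at #7 (invoked 11): VC(#4)=(0, 0, 2), own-thread bump on T2 → (0, 0, 3)
merge at #6 (invoked 10): VC(#3)=(1, 1, 0), own-thread bump on T0 → (2, 1, 0)
merge at #8 (invoked 14): VC(#7)=(0, 0, 3), own-thread bump on T2 → (0, 0, 4)
merge at #5 (invoked 9): VC(#2)=(0, 1, 0), VC(#4)=(0, 0, 2), own-thread bump on T1 → (0, 2, 2)
target: VC(#6) = (2, 1, 0)

(2, 1, 0)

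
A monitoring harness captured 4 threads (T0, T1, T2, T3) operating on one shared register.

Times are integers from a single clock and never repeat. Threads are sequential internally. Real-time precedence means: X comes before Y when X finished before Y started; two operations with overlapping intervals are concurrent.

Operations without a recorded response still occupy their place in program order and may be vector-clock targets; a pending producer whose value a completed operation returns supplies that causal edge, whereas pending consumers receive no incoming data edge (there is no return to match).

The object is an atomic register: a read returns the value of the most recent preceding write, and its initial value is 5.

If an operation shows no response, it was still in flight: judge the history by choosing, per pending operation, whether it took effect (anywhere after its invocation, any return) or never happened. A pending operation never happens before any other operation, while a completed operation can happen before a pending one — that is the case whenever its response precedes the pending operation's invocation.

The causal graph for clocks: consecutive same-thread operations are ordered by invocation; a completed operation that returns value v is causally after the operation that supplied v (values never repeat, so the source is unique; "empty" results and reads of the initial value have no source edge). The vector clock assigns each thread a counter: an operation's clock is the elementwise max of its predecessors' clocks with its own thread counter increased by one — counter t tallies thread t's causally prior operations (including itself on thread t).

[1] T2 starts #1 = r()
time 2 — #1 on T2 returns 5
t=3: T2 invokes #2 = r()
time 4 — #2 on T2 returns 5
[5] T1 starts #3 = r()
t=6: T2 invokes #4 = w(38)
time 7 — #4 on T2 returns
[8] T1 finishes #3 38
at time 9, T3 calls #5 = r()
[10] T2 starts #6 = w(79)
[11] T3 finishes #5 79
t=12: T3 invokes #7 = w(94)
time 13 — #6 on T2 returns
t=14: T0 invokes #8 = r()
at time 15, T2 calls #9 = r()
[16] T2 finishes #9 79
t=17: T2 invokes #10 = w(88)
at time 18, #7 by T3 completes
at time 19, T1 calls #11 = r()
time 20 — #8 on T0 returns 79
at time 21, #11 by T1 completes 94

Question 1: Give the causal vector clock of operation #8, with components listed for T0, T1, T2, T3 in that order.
invoked at 1, #1 has no predecessors; its own T2 bump gives (0, 0, 1, 0)
VC(#2, invoked at 3): max of VC(#1)=(0, 0, 1, 0), then +1 on thread T2 → (0, 0, 2, 0)
VC(#4, invoked at 6): max of VC(#2)=(0, 0, 2, 0), then +1 on thread T2 → (0, 0, 3, 0)
VC(#6, invoked at 10): max of VC(#4)=(0, 0, 3, 0), then +1 on thread T2 → (0, 0, 4, 0)
VC(#3, invoked at 5): max of VC(#4)=(0, 0, 3, 0), then +1 on thread T1 → (0, 1, 3, 0)
VC(#5, invoked at 9): max of VC(#6)=(0, 0, 4, 0), then +1 on thread T3 → (0, 0, 4, 1)
VC(#9, invoked at 15): max of VC(#6)=(0, 0, 4, 0), then +1 on thread T2 → (0, 0, 5, 0)
VC(#8, invoked at 14): max of VC(#6)=(0, 0, 4, 0), then +1 on thread T0 → (1, 0, 4, 0)
VC(#7, invoked at 12): max of VC(#5)=(0, 0, 4, 1), then +1 on thread T3 → (0, 0, 4, 2)
VC(#10, invoked at 17): max of VC(#9)=(0, 0, 5, 0), then +1 on thread T2 → (0, 0, 6, 0)
VC(#11, invoked at 19): max of VC(#3)=(0, 1, 3, 0), VC(#7)=(0, 0, 4, 2), then +1 on thread T1 → (0, 2, 4, 2)
target: VC(#8) = (1, 0, 4, 0)

(1, 0, 4, 0)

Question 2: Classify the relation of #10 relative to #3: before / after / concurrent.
#10 spans [17,…), #3 spans [5,8]
resp(#3)=8 < inv(#10)=17

after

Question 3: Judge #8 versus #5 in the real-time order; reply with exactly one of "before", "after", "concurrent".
#8 spans [14,20], #5 spans [9,11]
resp(#5)=11 < inv(#8)=14

after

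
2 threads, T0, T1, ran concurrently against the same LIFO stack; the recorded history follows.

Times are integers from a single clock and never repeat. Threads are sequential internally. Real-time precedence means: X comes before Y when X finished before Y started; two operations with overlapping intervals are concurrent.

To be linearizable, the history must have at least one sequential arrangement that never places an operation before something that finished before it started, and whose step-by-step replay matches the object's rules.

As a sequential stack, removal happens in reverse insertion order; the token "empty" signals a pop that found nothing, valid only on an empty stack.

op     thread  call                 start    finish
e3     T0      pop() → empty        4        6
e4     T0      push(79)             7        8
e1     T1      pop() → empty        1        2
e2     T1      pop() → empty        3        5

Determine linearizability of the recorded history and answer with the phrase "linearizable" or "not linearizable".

one valid linearization: e1, e2, e3, e4
1. e1 pop() → empty, leaving stack <>
2. e2 pop() → empty, leaving stack <>
3. e3 pop() → empty, leaving stack <>
4. e4 push(79), leaving stack <79>

linearizable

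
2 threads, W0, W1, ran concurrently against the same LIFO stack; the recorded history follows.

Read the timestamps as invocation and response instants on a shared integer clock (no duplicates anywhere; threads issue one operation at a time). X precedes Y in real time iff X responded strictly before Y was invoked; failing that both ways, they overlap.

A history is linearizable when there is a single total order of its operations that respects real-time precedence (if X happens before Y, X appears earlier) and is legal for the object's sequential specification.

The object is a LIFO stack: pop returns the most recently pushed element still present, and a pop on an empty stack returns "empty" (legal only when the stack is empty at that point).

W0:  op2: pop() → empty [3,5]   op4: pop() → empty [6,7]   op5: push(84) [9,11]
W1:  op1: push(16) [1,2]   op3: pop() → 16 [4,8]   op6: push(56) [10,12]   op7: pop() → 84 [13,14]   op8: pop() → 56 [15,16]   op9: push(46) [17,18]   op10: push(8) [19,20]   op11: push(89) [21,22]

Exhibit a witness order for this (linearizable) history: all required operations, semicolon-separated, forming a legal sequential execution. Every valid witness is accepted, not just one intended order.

1. op1 push(16), leaving stack <16>
2. op3 pop() → 16, leaving stack <>
3. op2 pop() → empty, leaving stack <>
4. op4 pop() → empty, leaving stack <>
5. op6 push(56), leaving stack <56>
6. op5 push(84), leaving stack <56,84>
7. op7 pop() → 84, leaving stack <56>
8. op8 pop() → 56, leaving stack <>
9. op9 push(46), leaving stack <46>
10. op10 push(8), leaving stack <46,8>
11. op11 push(89), leaving stack <46,8,89>

op1; op3; op2; op4; op6; op5; op7; op8; op9; op10; op11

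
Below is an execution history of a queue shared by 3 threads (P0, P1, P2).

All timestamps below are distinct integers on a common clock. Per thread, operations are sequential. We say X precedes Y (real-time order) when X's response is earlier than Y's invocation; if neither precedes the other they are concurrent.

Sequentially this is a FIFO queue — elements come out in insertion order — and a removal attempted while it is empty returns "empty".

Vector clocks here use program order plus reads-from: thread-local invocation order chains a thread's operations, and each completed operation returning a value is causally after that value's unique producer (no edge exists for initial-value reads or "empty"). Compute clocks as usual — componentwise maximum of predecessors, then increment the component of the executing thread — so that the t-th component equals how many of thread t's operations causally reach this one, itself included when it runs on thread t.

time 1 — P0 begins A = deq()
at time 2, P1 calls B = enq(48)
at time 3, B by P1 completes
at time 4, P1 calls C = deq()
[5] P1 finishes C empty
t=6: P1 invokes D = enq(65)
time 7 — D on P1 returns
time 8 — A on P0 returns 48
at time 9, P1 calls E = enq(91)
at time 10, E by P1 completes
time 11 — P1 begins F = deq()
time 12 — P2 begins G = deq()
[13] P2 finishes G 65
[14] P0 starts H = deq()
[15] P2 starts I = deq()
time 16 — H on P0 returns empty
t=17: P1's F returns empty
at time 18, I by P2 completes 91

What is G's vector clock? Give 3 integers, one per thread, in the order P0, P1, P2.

(0, 3, 1)

invoked at 2, B has no predecessors; its own P1 bump gives (0, 1, 0)
VC(C, invoked at 4): max of VC(B)=(0, 1, 0), then +1 on thread P1 → (0, 2, 0)
VC(A, invoked at 1): max of VC(B)=(0, 1, 0), then +1 on thread P0 → (1, 1, 0)
VC(D, invoked at 6): max of VC(C)=(0, 2, 0), then +1 on thread P1 → (0, 3, 0)
VC(H, invoked at 14): max of VC(A)=(1, 1, 0), then +1 on thread P0 → (2, 1, 0)
VC(G, invoked at 12): max of VC(D)=(0, 3, 0), then +1 on thread P2 → (0, 3, 1)
VC(E, invoked at 9): max of VC(D)=(0, 3, 0), then +1 on thread P1 → (0, 4, 0)
VC(F, invoked at 11): max of VC(E)=(0, 4, 0), then +1 on thread P1 → (0, 5, 0)
VC(I, invoked at 15): max of VC(E)=(0, 4, 0), VC(G)=(0, 3, 1), then +1 on thread P2 → (0, 4, 2)
target: VC(G) = (0, 3, 1)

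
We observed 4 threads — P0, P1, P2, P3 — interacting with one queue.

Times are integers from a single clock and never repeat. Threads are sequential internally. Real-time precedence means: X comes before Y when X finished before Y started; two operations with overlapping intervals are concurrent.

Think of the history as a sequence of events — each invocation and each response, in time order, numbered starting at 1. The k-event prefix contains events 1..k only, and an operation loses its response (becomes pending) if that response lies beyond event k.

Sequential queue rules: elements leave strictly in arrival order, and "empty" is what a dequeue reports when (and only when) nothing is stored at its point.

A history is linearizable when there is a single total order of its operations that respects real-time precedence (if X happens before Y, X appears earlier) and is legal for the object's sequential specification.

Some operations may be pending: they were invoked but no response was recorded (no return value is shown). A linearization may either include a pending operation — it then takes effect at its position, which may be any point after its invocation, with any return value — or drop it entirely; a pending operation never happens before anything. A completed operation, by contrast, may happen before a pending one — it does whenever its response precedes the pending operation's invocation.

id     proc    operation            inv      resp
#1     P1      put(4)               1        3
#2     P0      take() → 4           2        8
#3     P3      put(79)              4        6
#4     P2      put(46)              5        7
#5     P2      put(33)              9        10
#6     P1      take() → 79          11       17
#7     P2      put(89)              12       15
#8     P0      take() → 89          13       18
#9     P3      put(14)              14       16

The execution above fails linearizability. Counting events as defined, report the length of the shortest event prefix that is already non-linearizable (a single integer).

one valid order for events 1..17 is #1, #2, #3, #4, #5, #6, #7, #8, #9:
1. #1 put(4), leaving queue <4>
2. #2 take() → 4, leaving queue <>
3. #3 put(79), leaving queue <79>
4. #4 put(46), leaving queue <79,46>
5. #5 put(33), leaving queue <79,46,33>
6. #6 take() → 79, leaving queue <46,33>
7. #7 put(89), leaving queue <46,33,89>
8. #8 take() (pending, included), leaving queue <33,89>
9. #9 put(14), leaving queue <33,89,14>
include event 18 — #8 responding at 18 — and every candidate order breaks
one such order, #1, #2, #3, #4, #5, #6, #7, #8, #9, breaks at step 8 where #8 take() → 89 is illegal
one such order, #1, #2, #3, #4, #5, #6, #7, #9, #8, breaks at step 9 where #8 take() → 89 is illegal

18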